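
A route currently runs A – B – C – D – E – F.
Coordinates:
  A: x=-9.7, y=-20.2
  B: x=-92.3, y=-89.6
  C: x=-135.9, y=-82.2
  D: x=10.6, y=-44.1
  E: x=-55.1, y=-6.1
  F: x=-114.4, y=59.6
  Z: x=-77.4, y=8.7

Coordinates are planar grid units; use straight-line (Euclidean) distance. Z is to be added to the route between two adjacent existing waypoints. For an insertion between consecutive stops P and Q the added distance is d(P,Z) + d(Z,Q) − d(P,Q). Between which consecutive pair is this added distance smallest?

between E and F

Added distance for inserting Z between each consecutive pair:
A–B: 65.1
B–C: 163.3
C–D: 59.3
D–E: 53.5
E–F: 1.2
Smallest added distance is 1.2, inserting between E and F.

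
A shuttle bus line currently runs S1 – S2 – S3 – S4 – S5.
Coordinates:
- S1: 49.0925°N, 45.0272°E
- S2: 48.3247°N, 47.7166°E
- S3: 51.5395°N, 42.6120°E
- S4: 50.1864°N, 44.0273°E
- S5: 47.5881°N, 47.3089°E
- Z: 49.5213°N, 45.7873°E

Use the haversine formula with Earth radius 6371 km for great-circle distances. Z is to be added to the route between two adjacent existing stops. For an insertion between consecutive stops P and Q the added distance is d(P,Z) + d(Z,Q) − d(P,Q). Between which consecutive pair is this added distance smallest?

Added distance for inserting Z between each consecutive pair:
S1–S2: 51.7 km
S2–S3: 0.2 km
S3–S4: 283.3 km
S4–S5: 13.1 km
Smallest added distance is 0.2 km, inserting between S2 and S3.

between S2 and S3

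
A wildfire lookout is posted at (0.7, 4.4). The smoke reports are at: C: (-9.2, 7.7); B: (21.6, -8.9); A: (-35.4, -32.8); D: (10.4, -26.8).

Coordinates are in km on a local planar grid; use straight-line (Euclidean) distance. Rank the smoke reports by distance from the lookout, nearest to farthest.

C, B, D, A

Computing each straight-line distance from (0.7, 4.4):
C (-9.2, 7.7): 10.4 km
B (21.6, -8.9): 24.8 km
D (10.4, -26.8): 32.7 km
A (-35.4, -32.8): 51.8 km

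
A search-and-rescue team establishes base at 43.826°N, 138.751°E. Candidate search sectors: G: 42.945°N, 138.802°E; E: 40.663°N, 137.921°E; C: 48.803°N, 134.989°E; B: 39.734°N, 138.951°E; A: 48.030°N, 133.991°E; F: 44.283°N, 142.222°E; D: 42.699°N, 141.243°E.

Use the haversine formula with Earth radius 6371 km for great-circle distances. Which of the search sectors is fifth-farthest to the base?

Distance to each, sorted:
C: 624.1 km
A: 594.8 km
B: 455.3 km
E: 358.3 km
F: 282.0 km
D: 237.5 km
G: 98.0 km
The fifth-farthest is F at 282.0 km.

F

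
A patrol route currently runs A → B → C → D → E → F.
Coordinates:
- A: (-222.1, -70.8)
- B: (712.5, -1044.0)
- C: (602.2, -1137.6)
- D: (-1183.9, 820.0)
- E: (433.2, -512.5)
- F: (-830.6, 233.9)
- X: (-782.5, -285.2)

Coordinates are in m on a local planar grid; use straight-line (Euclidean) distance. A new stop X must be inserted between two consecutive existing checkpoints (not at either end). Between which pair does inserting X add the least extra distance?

between C and D

Added distance for inserting X between each consecutive pair:
A–B: 927.3 m
B–C: 3157.9 m
C–D: 151.9 m
D–E: 317.2 m
E–F: 290.3 m
Smallest added distance is 151.9 m, inserting between C and D.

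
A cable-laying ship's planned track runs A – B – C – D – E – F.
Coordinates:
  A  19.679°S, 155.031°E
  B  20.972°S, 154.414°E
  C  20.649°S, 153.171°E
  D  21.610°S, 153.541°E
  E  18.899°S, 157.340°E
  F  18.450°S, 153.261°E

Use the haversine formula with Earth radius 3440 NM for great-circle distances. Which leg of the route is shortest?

Leg distances:
A→B: 85.0 NM
B→C: 72.4 NM
C→D: 61.3 NM
D→E: 268.8 NM
E→F: 233.6 NM
The shortest leg is C–D at 61.3 NM.

C–D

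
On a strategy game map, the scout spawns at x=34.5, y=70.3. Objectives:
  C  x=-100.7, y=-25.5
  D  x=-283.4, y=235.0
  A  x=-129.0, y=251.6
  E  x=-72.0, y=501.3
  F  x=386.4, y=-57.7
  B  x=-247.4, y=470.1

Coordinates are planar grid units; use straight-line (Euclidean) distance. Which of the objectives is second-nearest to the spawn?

Distances from the spawn (x=34.5, y=70.3):
C: 165.7
A: 244.1
D: 358.0
F: 374.5
E: 444.0
B: 489.2
The second-nearest is A at 244.1.

A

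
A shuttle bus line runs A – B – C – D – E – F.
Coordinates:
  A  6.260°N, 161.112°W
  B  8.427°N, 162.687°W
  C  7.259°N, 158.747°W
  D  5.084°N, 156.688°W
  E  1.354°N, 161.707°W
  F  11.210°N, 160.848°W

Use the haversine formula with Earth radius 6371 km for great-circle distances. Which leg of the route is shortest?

A–B

Leg distances:
A→B: 297.0 km
B→C: 453.0 km
C→D: 332.1 km
D→E: 694.5 km
E→F: 1100.0 km
The shortest leg is A–B at 297.0 km.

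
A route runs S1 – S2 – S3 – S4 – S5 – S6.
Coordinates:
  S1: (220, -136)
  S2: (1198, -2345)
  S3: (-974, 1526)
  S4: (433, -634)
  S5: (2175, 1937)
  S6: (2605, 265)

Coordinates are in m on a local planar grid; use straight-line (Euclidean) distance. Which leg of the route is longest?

S2–S3

Leg distances:
S1→S2: 2415.8 m
S2→S3: 4438.7 m
S3→S4: 2577.8 m
S4→S5: 3105.6 m
S5→S6: 1726.4 m
The longest leg is S2–S3 at 4438.7 m.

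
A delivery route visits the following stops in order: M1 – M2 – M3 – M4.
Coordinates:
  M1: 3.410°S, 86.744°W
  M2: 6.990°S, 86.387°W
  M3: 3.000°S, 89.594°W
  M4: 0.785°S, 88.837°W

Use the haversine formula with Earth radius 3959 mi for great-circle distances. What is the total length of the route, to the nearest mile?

Leg distances:
M1→M2: 248.6 mi  (cumulative 248.6 mi)
M2→M3: 353.2 mi  (cumulative 601.7 mi)
M3→M4: 161.7 mi  (cumulative 763.5 mi)
Total route length ≈ 763 mi.

763 mi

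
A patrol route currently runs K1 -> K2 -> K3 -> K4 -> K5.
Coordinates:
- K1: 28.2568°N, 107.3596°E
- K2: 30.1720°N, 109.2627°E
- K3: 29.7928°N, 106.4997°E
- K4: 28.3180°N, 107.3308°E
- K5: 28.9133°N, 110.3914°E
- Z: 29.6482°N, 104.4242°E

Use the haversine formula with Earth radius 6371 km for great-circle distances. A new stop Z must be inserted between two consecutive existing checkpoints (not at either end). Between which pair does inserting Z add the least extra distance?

between K3 and K4

Added distance for inserting Z between each consecutive pair:
K1–K2: 512.9 km
K2–K3: 401.6 km
K3–K4: 337.3 km
K4–K5: 597.5 km
Smallest added distance is 337.3 km, inserting between K3 and K4.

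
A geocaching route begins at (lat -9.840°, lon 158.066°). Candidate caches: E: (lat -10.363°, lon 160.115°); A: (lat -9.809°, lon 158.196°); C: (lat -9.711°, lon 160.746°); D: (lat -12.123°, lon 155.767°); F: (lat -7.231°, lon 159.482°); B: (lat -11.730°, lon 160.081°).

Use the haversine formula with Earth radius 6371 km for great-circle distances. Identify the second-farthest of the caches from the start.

F

Distance to each, sorted:
D: 356.9 km
F: 329.2 km
B: 304.3 km
C: 294.0 km
E: 231.7 km
A: 14.7 km
The second-farthest is F at 329.2 km.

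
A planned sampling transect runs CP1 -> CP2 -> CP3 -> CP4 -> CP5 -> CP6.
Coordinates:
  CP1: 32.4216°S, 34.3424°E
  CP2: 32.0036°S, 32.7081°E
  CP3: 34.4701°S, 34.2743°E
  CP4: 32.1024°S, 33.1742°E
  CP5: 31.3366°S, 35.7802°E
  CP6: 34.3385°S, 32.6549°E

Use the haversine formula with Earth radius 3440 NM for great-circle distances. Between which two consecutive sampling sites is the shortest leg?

CP1–CP2

Leg distances:
CP1→CP2: 86.7 NM
CP2→CP3: 167.7 NM
CP3→CP4: 152.5 NM
CP4→CP5: 140.8 NM
CP5→CP6: 239.4 NM
The shortest leg is CP1–CP2 at 86.7 NM.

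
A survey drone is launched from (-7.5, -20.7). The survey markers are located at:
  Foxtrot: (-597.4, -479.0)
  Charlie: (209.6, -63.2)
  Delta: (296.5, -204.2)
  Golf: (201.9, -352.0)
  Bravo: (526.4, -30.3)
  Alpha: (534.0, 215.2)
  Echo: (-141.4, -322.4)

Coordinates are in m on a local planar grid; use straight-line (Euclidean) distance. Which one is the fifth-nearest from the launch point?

Distances from the launch point ((-7.5, -20.7)):
Charlie: 221.2 m
Echo: 330.1 m
Delta: 355.1 m
Golf: 391.9 m
Bravo: 534.0 m
Alpha: 590.7 m
Foxtrot: 747.0 m
The fifth-nearest is Bravo at 534.0 m.

Bravo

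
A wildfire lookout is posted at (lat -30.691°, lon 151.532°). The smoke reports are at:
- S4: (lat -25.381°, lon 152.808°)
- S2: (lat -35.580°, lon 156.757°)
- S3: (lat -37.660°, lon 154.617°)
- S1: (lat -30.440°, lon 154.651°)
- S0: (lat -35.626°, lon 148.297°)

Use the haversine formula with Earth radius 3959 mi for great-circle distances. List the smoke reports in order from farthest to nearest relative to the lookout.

Computing each great-circle distance from (lat -30.691°, lon 151.532°):
S3 (lat -37.660°, lon 154.617°): 512.7 mi
S2 (lat -35.580°, lon 156.757°): 453.2 mi
S0 (lat -35.626°, lon 148.297°): 388.9 mi
S4 (lat -25.381°, lon 152.808°): 375.1 mi
S1 (lat -30.440°, lon 154.651°): 186.4 mi

S3, S2, S0, S4, S1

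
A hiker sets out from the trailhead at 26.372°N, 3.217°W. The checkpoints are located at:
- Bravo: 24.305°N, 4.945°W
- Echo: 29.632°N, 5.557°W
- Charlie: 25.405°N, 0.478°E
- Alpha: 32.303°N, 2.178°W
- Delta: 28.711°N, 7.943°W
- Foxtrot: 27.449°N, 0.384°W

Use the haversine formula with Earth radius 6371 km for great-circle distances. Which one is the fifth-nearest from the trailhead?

Delta

Distance to each, sorted:
Bravo: 288.1 km
Foxtrot: 305.4 km
Charlie: 384.9 km
Echo: 429.1 km
Delta: 533.6 km
Alpha: 667.1 km
The fifth-nearest is Delta at 533.6 km.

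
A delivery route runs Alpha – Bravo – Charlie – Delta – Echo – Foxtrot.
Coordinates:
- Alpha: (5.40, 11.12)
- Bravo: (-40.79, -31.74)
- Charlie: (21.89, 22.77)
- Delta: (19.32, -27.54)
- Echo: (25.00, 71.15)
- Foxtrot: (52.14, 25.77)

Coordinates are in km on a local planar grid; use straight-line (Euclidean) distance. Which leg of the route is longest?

Leg distances:
Alpha→Bravo: 63.0 km
Bravo→Charlie: 83.1 km
Charlie→Delta: 50.4 km
Delta→Echo: 98.9 km
Echo→Foxtrot: 52.9 km
The longest leg is Delta–Echo at 98.9 km.

Delta–Echo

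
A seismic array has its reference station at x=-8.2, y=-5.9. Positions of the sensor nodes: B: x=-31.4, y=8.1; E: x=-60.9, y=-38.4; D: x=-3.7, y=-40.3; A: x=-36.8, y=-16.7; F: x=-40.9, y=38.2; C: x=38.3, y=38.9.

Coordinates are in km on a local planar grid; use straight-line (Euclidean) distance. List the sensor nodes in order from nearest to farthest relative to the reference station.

B, A, D, F, E, C

Distance from the reference station at x=-8.2, y=-5.9 to each:
B x=-31.4, y=8.1: 27.1 km
A x=-36.8, y=-16.7: 30.6 km
D x=-3.7, y=-40.3: 34.7 km
F x=-40.9, y=38.2: 54.9 km
E x=-60.9, y=-38.4: 61.9 km
C x=38.3, y=38.9: 64.6 km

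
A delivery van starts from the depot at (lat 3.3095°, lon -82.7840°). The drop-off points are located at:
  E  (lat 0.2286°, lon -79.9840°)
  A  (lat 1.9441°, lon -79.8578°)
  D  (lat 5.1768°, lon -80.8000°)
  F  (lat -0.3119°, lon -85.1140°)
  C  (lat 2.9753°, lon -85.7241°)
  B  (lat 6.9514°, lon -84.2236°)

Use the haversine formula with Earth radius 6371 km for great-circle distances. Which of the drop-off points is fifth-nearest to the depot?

E

Distance to each, sorted:
D: 302.5 km
C: 328.5 km
A: 358.7 km
B: 435.2 km
E: 462.8 km
F: 478.8 km
The fifth-nearest is E at 462.8 km.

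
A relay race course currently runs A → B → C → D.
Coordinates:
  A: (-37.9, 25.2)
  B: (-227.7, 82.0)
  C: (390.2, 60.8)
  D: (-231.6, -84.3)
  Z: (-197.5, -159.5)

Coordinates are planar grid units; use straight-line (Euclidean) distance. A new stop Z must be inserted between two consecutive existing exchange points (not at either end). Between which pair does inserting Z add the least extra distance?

Added distance for inserting Z between each consecutive pair:
A–B: 289.4
B–C: 252.8
C–D: 71.7
Smallest added distance is 71.7, inserting between C and D.

between C and D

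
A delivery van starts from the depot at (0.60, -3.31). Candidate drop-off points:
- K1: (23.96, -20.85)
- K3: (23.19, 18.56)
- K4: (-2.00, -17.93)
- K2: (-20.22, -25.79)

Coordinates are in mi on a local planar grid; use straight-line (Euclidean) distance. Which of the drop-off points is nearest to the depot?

Distances from the depot ((0.60, -3.31)):
K4: 14.8 mi
K1: 29.2 mi
K2: 30.6 mi
K3: 31.4 mi
The nearest is K4 at 14.8 mi.

K4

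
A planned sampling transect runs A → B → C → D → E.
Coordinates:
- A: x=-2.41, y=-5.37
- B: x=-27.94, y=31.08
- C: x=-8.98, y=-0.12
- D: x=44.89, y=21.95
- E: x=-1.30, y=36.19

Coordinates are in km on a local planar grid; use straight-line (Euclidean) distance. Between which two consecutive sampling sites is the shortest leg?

B–C

Leg distances:
A→B: 44.5 km
B→C: 36.5 km
C→D: 58.2 km
D→E: 48.3 km
The shortest leg is B–C at 36.5 km.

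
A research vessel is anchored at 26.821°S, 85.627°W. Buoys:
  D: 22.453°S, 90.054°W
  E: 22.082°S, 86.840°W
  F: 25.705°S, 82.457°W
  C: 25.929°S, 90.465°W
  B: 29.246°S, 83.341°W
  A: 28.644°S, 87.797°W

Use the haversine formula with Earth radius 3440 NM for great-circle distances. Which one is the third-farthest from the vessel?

Distance to each, sorted:
D: 356.5 NM
E: 292.1 NM
C: 265.7 NM
B: 189.4 NM
F: 183.4 NM
A: 159.0 NM
The third-farthest is C at 265.7 NM.

C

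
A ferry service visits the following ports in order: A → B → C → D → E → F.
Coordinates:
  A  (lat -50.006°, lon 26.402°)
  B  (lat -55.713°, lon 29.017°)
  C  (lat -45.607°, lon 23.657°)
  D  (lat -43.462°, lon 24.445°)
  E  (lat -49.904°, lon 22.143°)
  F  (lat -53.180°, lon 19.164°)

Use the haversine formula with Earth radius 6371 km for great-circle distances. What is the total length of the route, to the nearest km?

3245 km

Leg distances:
A→B: 658.3 km  (cumulative 658.3 km)
B→C: 1184.7 km  (cumulative 1843.0 km)
C→D: 246.6 km  (cumulative 2089.5 km)
D→E: 737.4 km  (cumulative 2827.0 km)
E→F: 418.4 km  (cumulative 3245.4 km)
Total route length ≈ 3245 km.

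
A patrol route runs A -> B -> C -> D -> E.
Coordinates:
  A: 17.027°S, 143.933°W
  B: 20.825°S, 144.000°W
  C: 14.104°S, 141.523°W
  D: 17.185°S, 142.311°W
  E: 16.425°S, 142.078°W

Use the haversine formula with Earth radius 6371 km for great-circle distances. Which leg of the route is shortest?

D–E

Leg distances:
A→B: 422.4 km
B→C: 792.1 km
C→D: 352.8 km
D→E: 88.1 km
The shortest leg is D–E at 88.1 km.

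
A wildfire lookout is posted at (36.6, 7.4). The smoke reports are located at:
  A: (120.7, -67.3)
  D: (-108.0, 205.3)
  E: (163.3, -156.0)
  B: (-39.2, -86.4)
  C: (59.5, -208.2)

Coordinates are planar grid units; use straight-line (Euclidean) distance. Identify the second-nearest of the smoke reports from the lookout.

Distance to each, sorted:
A: 112.5
B: 120.6
E: 206.8
C: 216.8
D: 245.1
The second-nearest is B at 120.6.

B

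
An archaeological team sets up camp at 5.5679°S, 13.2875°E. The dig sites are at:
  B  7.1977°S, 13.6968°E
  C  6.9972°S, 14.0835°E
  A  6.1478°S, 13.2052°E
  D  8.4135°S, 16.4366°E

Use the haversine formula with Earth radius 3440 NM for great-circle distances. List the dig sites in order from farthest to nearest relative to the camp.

D, B, C, A

Distance from the camp at 5.5679°S, 13.2875°E to each:
D 8.4135°S, 16.4366°E: 253.8 NM
B 7.1977°S, 13.6968°E: 100.9 NM
C 6.9972°S, 14.0835°E: 98.1 NM
A 6.1478°S, 13.2052°E: 35.2 NM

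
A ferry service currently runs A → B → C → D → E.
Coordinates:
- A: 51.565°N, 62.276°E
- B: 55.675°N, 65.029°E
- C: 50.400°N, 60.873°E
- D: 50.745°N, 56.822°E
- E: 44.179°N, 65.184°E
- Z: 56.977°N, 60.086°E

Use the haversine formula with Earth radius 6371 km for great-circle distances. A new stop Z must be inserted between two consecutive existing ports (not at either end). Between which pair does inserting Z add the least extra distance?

between B and C

Added distance for inserting Z between each consecutive pair:
A–B: 463.9 km
B–C: 421.7 km
C–D: 1169.6 km
D–E: 1229.7 km
Smallest added distance is 421.7 km, inserting between B and C.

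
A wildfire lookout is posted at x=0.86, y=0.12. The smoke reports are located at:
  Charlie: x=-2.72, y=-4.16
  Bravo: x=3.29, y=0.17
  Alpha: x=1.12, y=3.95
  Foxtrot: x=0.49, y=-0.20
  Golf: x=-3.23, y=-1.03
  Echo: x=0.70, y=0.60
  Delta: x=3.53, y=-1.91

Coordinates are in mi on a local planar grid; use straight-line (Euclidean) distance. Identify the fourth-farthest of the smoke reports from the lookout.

Distance to each, sorted:
Charlie: 5.6 mi
Golf: 4.2 mi
Alpha: 3.8 mi
Delta: 3.4 mi
Bravo: 2.4 mi
Echo: 0.5 mi
Foxtrot: 0.5 mi
The fourth-farthest is Delta at 3.4 mi.

Delta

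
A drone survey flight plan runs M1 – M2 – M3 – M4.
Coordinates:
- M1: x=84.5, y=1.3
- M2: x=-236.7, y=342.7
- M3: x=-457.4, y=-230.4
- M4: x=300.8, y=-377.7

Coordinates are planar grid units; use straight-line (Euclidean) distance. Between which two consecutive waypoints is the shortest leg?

Leg distances:
M1→M2: 468.7
M2→M3: 614.1
M3→M4: 772.4
The shortest leg is M1–M2 at 468.7.

M1–M2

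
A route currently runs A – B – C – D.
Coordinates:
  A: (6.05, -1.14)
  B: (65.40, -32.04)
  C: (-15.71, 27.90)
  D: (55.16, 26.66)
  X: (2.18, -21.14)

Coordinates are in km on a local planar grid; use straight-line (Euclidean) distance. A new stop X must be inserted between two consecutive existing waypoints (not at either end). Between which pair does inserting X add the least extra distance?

Added distance for inserting X between each consecutive pair:
A–B: 17.6 km
B–C: 15.5 km
C–D: 52.7 km
Smallest added distance is 15.5 km, inserting between B and C.

between B and C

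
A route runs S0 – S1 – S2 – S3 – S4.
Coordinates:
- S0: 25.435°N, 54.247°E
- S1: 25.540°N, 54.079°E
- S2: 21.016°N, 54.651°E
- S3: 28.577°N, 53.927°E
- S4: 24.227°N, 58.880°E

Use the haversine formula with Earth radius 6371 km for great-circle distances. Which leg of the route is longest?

Leg distances:
S0→S1: 20.5 km
S1→S2: 506.4 km
S2→S3: 843.9 km
S3→S4: 690.7 km
The longest leg is S2–S3 at 843.9 km.

S2–S3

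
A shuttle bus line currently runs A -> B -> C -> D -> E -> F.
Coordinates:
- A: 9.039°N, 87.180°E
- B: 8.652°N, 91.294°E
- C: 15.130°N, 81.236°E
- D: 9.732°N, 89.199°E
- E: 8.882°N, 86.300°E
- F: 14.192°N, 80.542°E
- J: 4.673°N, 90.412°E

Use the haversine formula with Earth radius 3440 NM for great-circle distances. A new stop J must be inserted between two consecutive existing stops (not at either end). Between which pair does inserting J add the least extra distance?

between A and B

Added distance for inserting J between each consecutive pair:
A–B: 324.7 NM
B–C: 366.9 NM
C–D: 573.4 NM
D–E: 485.1 NM
E–F: 704.0 NM
Smallest added distance is 324.7 NM, inserting between A and B.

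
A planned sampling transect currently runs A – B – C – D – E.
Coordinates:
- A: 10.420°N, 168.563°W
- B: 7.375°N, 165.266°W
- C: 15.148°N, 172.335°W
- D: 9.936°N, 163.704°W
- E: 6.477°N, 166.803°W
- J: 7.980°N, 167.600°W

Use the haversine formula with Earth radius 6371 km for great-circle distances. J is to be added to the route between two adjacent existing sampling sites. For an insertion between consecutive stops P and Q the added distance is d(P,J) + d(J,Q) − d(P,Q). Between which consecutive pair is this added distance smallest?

Added distance for inserting J between each consecutive pair:
A–B: 61.3 km
B–C: 57.3 km
C–D: 328.0 km
D–E: 154.8 km
Smallest added distance is 57.3 km, inserting between B and C.

between B and C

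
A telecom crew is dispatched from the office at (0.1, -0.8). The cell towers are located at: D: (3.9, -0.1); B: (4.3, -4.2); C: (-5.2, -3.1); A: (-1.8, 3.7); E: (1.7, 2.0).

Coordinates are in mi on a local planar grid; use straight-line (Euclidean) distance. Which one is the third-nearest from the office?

A

Distances from the office ((0.1, -0.8)):
E: 3.2 mi
D: 3.9 mi
A: 4.9 mi
B: 5.4 mi
C: 5.8 mi
The third-nearest is A at 4.9 mi.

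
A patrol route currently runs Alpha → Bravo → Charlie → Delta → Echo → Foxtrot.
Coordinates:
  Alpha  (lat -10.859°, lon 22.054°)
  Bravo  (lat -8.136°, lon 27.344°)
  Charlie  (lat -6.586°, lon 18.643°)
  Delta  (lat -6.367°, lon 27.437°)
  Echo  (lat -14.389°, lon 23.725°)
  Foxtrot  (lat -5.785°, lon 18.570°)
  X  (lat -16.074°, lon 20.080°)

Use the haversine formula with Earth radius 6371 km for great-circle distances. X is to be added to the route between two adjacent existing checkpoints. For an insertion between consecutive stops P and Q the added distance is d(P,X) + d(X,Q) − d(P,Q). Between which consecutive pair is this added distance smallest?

Added distance for inserting X between each consecutive pair:
Alpha–Bravo: 1147.4 km
Bravo–Charlie: 1275.6 km
Charlie–Delta: 1439.0 km
Delta–Echo: 798.0 km
Echo–Foxtrot: 479.0 km
Smallest added distance is 479.0 km, inserting between Echo and Foxtrot.

between Echo and Foxtrot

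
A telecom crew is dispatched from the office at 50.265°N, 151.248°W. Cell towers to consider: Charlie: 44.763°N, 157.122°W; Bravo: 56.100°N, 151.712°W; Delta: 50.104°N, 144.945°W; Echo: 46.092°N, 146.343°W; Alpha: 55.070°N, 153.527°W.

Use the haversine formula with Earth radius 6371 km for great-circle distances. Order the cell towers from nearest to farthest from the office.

Computing each great-circle distance from 50.265°N, 151.248°W:
Delta 50.104°N, 144.945°W: 449.0 km
Alpha 55.070°N, 153.527°W: 555.9 km
Echo 46.092°N, 146.343°W: 589.3 km
Bravo 56.100°N, 151.712°W: 649.6 km
Charlie 44.763°N, 157.122°W: 753.7 km

Delta, Alpha, Echo, Bravo, Charlie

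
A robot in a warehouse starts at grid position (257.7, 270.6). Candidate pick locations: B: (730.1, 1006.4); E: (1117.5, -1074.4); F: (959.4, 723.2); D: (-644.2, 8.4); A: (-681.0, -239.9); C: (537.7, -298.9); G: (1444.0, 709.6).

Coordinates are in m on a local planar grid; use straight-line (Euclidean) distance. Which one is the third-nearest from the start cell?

Distance to each, sorted:
C: 634.6 m
F: 835.0 m
B: 874.4 m
D: 939.2 m
A: 1068.5 m
G: 1264.9 m
E: 1596.3 m
The third-nearest is B at 874.4 m.

B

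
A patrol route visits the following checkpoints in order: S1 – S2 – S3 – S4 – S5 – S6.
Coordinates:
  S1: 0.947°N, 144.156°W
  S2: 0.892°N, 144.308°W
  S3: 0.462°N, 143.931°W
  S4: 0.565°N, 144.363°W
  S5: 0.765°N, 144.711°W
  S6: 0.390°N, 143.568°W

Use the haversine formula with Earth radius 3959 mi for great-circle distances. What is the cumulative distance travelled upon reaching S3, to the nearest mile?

51 mi

Leg distances:
S1→S2: 11.2 mi  (cumulative 11.2 mi)
S2→S3: 39.5 mi  (cumulative 50.7 mi)
Cumulative distance at S3 ≈ 51 mi.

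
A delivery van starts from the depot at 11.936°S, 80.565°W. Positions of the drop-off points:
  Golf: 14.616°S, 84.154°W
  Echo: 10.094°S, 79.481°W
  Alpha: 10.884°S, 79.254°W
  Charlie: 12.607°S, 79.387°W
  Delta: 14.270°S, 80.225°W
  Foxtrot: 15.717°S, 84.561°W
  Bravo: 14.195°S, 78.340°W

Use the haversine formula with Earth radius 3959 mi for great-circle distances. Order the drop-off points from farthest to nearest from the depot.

Distance from the depot at 11.936°S, 80.565°W to each:
Foxtrot 15.717°S, 84.561°W: 374.3 mi
Golf 14.616°S, 84.154°W: 304.2 mi
Bravo 14.195°S, 78.340°W: 216.3 mi
Delta 14.270°S, 80.225°W: 162.9 mi
Echo 10.094°S, 79.481°W: 147.0 mi
Alpha 10.884°S, 79.254°W: 114.8 mi
Charlie 12.607°S, 79.387°W: 92.1 mi

Foxtrot, Golf, Bravo, Delta, Echo, Alpha, Charlie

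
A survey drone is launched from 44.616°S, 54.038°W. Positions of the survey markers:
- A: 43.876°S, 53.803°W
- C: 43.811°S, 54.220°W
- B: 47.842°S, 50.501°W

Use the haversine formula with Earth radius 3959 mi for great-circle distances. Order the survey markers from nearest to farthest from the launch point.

Distances from the launch point:
A 43.876°S, 53.803°W: 52.4 mi
C 43.811°S, 54.220°W: 56.3 mi
B 47.842°S, 50.501°W: 279.7 mi

A, C, B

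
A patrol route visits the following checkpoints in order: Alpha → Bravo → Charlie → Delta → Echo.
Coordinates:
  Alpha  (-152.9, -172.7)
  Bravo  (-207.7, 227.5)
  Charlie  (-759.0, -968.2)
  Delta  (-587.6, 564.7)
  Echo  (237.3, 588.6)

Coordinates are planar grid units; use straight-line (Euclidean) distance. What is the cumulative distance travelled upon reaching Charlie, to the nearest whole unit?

Leg distances:
Alpha→Bravo: 403.9  (cumulative 403.9)
Bravo→Charlie: 1316.7  (cumulative 1720.6)
Cumulative distance at Charlie ≈ 1721.

1721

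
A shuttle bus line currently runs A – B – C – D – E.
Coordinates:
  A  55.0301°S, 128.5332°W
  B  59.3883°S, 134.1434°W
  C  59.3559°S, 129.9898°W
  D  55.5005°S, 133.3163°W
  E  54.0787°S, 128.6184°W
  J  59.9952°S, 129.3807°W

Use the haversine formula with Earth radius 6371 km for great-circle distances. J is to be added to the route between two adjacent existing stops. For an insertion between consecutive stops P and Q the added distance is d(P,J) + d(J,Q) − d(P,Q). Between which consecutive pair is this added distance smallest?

between B and C

Added distance for inserting J between each consecutive pair:
A–B: 239.7 km
B–C: 119.2 km
C–D: 157.8 km
D–E: 870.8 km
Smallest added distance is 119.2 km, inserting between B and C.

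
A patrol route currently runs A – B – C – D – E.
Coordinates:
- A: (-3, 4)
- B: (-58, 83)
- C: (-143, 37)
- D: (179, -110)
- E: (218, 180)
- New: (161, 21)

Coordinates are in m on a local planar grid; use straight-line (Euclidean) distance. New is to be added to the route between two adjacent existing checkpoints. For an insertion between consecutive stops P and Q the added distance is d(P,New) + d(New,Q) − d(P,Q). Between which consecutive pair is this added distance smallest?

Added distance for inserting New between each consecutive pair:
A–B: 296.2 m
B–C: 435.4 m
C–D: 82.7 m
D–E: 8.5 m
Smallest added distance is 8.5 m, inserting between D and E.

between D and E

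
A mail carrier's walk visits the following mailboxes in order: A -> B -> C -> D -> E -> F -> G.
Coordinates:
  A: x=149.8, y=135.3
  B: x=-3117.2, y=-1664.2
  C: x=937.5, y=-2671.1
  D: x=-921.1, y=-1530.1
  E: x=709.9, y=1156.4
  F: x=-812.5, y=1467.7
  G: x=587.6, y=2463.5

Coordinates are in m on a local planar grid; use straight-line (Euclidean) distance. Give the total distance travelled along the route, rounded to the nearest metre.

16503 m

Leg distances:
A→B: 3729.8 m  (cumulative 3729.8 m)
B→C: 4177.9 m  (cumulative 7907.7 m)
C→D: 2180.9 m  (cumulative 10088.6 m)
D→E: 3142.8 m  (cumulative 13231.4 m)
E→F: 1553.9 m  (cumulative 14785.3 m)
F→G: 1718.1 m  (cumulative 16503.4 m)
Total route length ≈ 16503 m.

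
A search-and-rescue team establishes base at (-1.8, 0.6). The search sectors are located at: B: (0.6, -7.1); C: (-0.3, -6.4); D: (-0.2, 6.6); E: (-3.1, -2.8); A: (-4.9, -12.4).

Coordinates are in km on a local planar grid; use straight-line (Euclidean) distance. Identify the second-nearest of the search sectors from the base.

Distances from the base ((-1.8, 0.6)):
E: 3.6 km
D: 6.2 km
C: 7.2 km
B: 8.1 km
A: 13.4 km
The second-nearest is D at 6.2 km.

D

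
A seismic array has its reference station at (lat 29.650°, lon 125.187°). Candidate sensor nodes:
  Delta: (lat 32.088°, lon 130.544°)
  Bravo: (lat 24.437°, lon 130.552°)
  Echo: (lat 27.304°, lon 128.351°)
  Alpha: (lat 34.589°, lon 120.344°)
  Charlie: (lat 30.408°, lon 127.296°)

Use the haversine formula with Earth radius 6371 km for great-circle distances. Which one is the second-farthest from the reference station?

Alpha

Distance to each, sorted:
Bravo: 786.1 km
Alpha: 713.7 km
Delta: 578.6 km
Echo: 404.5 km
Charlie: 219.8 km
The second-farthest is Alpha at 713.7 km.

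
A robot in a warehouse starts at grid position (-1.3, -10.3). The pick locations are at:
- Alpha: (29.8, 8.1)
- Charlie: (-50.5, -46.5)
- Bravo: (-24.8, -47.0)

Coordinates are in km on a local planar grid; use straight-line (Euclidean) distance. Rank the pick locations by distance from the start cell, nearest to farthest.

Alpha, Bravo, Charlie

Distances from the start cell:
Alpha (29.8, 8.1): 36.1 km
Bravo (-24.8, -47.0): 43.6 km
Charlie (-50.5, -46.5): 61.1 km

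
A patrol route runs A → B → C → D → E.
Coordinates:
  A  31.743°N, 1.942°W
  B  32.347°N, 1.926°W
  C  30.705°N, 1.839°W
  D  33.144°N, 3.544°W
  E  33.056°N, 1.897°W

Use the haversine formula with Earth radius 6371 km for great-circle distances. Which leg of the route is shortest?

A–B

Leg distances:
A→B: 67.2 km
B→C: 182.8 km
C→D: 315.3 km
D→E: 153.7 km
The shortest leg is A–B at 67.2 km.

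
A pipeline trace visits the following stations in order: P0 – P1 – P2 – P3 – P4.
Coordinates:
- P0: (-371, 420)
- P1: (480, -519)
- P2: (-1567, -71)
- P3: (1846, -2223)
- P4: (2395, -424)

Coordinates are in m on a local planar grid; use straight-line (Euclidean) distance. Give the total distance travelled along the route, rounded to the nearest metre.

Leg distances:
P0→P1: 1267.2 m  (cumulative 1267.2 m)
P1→P2: 2095.5 m  (cumulative 3362.7 m)
P2→P3: 4034.8 m  (cumulative 7397.5 m)
P3→P4: 1880.9 m  (cumulative 9278.4 m)
Total route length ≈ 9278 m.

9278 m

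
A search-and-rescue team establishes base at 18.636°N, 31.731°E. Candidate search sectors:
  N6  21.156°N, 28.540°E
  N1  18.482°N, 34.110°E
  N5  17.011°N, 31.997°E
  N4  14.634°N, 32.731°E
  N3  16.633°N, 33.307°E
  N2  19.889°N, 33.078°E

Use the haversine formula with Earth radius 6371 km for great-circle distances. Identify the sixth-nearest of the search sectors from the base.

Distances from the base (18.636°N, 31.731°E):
N5: 182.9 km
N2: 198.5 km
N1: 251.4 km
N3: 278.4 km
N6: 435.7 km
N4: 457.6 km
The sixth-nearest is N4 at 457.6 km.

N4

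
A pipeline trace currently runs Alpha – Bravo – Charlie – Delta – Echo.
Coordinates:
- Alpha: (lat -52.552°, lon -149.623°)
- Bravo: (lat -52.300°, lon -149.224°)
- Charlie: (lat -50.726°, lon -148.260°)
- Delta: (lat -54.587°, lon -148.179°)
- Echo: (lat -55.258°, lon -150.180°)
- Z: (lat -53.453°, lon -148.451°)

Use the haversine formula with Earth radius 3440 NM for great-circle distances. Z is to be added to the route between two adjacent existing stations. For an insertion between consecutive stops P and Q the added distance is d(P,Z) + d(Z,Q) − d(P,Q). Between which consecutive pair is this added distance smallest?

between Charlie and Delta

Added distance for inserting Z between each consecutive pair:
Alpha–Bravo: 122.3 NM
Bravo–Charlie: 137.4 NM
Charlie–Delta: 0.8 NM
Delta–Echo: 112.9 NM
Smallest added distance is 0.8 NM, inserting between Charlie and Delta.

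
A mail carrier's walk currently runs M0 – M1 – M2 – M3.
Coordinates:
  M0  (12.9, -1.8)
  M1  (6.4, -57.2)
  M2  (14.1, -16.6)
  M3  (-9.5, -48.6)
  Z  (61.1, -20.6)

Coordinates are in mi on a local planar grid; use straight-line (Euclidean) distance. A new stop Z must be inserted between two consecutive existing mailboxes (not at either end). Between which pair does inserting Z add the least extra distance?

Added distance for inserting Z between each consecutive pair:
M0–M1: 61.8 mi
M1–M2: 71.7 mi
M2–M3: 83.4 mi
Smallest added distance is 61.8 mi, inserting between M0 and M1.

between M0 and M1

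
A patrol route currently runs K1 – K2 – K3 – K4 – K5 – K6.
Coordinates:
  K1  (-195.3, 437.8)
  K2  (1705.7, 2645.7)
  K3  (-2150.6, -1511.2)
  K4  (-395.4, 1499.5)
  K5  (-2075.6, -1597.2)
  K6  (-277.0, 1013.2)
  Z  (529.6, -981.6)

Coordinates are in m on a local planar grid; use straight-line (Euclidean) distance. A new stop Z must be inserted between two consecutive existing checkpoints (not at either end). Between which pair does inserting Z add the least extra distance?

Added distance for inserting Z between each consecutive pair:
K1–K2: 2493.5 m
K2–K3: 875.1 m
K3–K4: 1895.0 m
K4–K5: 1801.7 m
K5–K6: 1658.6 m
Smallest added distance is 875.1 m, inserting between K2 and K3.

between K2 and K3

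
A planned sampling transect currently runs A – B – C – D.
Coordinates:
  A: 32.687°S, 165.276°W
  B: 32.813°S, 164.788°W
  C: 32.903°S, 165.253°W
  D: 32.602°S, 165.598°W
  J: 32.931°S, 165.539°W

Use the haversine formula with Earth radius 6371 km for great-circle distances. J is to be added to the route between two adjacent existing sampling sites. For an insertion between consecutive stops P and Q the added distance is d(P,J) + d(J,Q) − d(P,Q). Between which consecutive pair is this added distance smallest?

Added distance for inserting J between each consecutive pair:
A–B: 60.2 km
B–C: 53.7 km
C–D: 17.4 km
Smallest added distance is 17.4 km, inserting between C and D.

between C and D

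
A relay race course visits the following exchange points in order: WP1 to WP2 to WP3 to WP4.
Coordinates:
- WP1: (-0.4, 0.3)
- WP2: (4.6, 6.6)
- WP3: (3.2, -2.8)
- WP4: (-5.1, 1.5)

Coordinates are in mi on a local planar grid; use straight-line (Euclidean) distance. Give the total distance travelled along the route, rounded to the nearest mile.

Leg distances:
WP1→WP2: 8.0 mi  (cumulative 8.0 mi)
WP2→WP3: 9.5 mi  (cumulative 17.5 mi)
WP3→WP4: 9.3 mi  (cumulative 26.9 mi)
Total route length ≈ 27 mi.

27 mi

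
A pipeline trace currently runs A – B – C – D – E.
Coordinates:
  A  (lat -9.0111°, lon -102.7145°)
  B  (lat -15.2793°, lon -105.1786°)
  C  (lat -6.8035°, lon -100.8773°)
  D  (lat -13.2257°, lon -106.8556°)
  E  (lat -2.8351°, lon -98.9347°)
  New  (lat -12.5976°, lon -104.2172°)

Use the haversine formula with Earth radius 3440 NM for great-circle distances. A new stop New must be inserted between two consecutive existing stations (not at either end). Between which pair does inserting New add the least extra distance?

between A and B

Added distance for inserting New between each consecutive pair:
A–B: 0.2 NM
B–C: 2.1 NM
C–D: 36.1 NM
D–E: 42.6 NM
Smallest added distance is 0.2 NM, inserting between A and B.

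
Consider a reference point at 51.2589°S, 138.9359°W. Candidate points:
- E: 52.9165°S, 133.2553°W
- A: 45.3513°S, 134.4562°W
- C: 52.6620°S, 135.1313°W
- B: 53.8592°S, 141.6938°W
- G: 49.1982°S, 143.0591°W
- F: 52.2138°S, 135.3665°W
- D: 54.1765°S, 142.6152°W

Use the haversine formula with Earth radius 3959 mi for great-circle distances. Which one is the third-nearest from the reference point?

Distance to each, sorted:
F: 166.4 mi
C: 188.8 mi
B: 213.7 mi
G: 231.2 mi
D: 253.6 mi
E: 266.9 mi
A: 457.0 mi
The third-nearest is B at 213.7 mi.

B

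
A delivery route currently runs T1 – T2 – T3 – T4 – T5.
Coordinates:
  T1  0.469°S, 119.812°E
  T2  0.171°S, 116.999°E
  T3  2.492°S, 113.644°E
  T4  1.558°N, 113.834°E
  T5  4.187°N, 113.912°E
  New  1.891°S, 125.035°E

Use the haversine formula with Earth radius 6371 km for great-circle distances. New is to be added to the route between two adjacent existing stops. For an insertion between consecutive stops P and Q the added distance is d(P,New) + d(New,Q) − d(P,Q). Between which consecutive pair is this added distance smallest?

between T1 and T2

Added distance for inserting New between each consecutive pair:
T1–T2: 1200.9 km
T2–T3: 1727.5 km
T3–T4: 2119.6 km
T4–T5: 2419.3 km
Smallest added distance is 1200.9 km, inserting between T1 and T2.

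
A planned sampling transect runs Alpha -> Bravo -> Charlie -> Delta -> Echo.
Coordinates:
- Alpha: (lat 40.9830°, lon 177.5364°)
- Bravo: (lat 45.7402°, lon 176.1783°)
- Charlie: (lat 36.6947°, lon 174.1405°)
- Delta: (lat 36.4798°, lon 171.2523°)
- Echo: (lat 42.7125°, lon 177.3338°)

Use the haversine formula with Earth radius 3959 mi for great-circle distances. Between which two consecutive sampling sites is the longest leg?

Leg distances:
Alpha→Bravo: 335.7 mi
Bravo→Charlie: 633.9 mi
Charlie→Delta: 160.9 mi
Delta→Echo: 538.5 mi
The longest leg is Bravo–Charlie at 633.9 mi.

Bravo–Charlie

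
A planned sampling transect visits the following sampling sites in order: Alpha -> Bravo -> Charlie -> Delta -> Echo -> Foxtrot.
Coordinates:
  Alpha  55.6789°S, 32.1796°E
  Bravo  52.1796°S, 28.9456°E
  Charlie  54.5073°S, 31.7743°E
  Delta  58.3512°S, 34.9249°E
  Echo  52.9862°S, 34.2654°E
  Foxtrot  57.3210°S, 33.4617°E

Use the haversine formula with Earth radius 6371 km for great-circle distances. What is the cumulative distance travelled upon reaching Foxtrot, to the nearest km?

2314 km

Leg distances:
Alpha→Bravo: 442.9 km  (cumulative 442.9 km)
Bravo→Charlie: 319.7 km  (cumulative 762.6 km)
Charlie→Delta: 469.1 km  (cumulative 1231.7 km)
Delta→Echo: 598.0 km  (cumulative 1829.7 km)
Echo→Foxtrot: 484.7 km  (cumulative 2314.4 km)
Cumulative distance at Foxtrot ≈ 2314 km.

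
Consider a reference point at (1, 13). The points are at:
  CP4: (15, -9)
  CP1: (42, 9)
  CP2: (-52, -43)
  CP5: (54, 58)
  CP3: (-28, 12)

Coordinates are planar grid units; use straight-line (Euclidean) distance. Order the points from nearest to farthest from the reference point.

CP4, CP3, CP1, CP5, CP2

Distance from the reference point at (1, 13) to each:
CP4 (15, -9): 26.1
CP3 (-28, 12): 29.0
CP1 (42, 9): 41.2
CP5 (54, 58): 69.5
CP2 (-52, -43): 77.1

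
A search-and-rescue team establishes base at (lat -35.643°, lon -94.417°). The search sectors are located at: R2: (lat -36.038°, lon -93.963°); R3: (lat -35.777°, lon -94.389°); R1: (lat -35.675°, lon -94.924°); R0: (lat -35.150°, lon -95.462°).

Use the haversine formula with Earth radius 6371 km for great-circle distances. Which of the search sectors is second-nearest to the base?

R1

Distances from the base ((lat -35.643°, lon -94.417°)):
R3: 15.1 km
R1: 45.9 km
R2: 60.0 km
R0: 109.4 km
The second-nearest is R1 at 45.9 km.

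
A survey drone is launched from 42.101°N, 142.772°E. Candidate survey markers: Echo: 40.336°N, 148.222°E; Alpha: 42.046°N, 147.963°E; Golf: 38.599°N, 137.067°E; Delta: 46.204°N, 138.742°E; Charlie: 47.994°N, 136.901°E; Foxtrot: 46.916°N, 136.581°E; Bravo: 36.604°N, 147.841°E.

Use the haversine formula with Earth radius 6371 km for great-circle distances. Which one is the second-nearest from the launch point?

Echo

Distance to each, sorted:
Alpha: 428.4 km
Echo: 496.2 km
Delta: 558.0 km
Golf: 620.5 km
Foxtrot: 726.0 km
Bravo: 750.4 km
Charlie: 800.8 km
The second-nearest is Echo at 496.2 km.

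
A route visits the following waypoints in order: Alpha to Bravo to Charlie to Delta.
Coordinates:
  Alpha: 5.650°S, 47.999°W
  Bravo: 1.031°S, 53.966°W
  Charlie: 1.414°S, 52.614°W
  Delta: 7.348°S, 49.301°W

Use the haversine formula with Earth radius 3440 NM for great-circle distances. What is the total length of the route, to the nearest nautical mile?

Leg distances:
Alpha→Bravo: 452.5 NM  (cumulative 452.5 NM)
Bravo→Charlie: 84.3 NM  (cumulative 536.8 NM)
Charlie→Delta: 407.7 NM  (cumulative 944.6 NM)
Total route length ≈ 945 NM.

945 NM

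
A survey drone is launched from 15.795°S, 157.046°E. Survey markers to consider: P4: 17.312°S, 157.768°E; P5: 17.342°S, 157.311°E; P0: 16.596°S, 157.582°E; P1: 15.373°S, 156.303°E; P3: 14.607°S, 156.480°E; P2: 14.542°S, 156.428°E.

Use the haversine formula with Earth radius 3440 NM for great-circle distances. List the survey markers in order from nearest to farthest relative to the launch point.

Distances from the launch point:
P1 15.373°S, 156.303°E: 49.9 NM
P0 16.596°S, 157.582°E: 57.2 NM
P3 14.607°S, 156.480°E: 78.5 NM
P2 14.542°S, 156.428°E: 83.3 NM
P5 17.342°S, 157.311°E: 94.1 NM
P4 17.312°S, 157.768°E: 100.1 NM

P1, P0, P3, P2, P5, P4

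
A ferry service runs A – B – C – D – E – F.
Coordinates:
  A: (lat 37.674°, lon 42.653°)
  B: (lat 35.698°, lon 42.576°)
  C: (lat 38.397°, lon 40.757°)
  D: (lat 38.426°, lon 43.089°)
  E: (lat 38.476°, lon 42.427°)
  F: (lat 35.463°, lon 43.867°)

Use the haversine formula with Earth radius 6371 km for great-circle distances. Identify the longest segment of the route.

Leg distances:
A→B: 219.8 km
B→C: 340.8 km
C→D: 203.2 km
D→E: 57.9 km
E→F: 358.6 km
The longest leg is E–F at 358.6 km.

E–F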